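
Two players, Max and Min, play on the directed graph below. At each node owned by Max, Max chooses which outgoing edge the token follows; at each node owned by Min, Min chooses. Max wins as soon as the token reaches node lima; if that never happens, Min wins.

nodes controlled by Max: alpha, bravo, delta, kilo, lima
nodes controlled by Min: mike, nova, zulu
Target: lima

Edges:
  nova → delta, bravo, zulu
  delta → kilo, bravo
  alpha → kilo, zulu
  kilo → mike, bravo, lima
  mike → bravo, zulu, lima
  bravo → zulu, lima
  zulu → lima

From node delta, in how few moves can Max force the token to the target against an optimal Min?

2

A0 = {lima}
A1: add {bravo, kilo, zulu} — kilo (Max) has kilo→lima; bravo (Max) has bravo→lima; zulu (Min): all of {lima} already in.
A2: add {alpha, delta, mike} — delta (Max) has delta→kilo; alpha (Max) has alpha→kilo; mike (Min): all of {bravo, zulu, lima} already in.
delta enters the attractor at level 2, so Max can force the target in 2 moves from there.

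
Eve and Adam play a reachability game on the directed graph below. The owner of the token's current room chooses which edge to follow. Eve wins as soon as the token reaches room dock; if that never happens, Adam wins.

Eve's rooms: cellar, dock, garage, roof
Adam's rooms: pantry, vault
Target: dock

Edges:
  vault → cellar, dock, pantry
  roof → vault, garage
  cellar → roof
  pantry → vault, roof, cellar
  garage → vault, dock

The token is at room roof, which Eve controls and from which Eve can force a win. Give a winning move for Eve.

A0 = {dock}
A1: add {garage} — garage (Eve) has garage→dock.
A2: add {roof} — roof (Eve) has roof→garage.
A3: add {cellar} — cellar (Eve) has cellar→roof.
A4 = A3; e.g. vault (Adam) can still go to pantry. Fixed point.
From roof, successor garage is in the attractor (rank 1); the other successor vault is not.

garage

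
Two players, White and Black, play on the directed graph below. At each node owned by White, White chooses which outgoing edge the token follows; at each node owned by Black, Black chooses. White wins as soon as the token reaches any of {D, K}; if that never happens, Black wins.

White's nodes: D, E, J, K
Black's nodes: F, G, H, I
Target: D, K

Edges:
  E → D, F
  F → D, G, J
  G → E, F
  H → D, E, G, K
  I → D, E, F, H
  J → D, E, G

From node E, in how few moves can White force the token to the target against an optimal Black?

1

A0 = {D, K}
A1: add {E, J} — E (White) has E→D; J (White) has J→D.
A2 = A1; e.g. F (Black) can still go to G. Fixed point.
E enters the attractor at level 1, so White can force the target in 1 move from there.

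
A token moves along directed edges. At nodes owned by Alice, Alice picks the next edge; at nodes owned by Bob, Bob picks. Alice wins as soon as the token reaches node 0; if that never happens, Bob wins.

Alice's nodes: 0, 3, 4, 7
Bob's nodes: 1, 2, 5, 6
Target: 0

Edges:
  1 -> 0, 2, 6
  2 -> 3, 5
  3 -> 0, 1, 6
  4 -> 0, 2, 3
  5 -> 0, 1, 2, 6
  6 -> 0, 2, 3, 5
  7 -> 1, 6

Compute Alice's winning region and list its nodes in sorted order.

0, 3, 4

A0 = {0}
A1: add {3, 4} — 3 (Alice) has 3→0; 4 (Alice) has 4→0.
A2 = A1; e.g. 1 (Bob) can still go to 2. Fixed point.
Alice's winning region = {0, 3, 4}.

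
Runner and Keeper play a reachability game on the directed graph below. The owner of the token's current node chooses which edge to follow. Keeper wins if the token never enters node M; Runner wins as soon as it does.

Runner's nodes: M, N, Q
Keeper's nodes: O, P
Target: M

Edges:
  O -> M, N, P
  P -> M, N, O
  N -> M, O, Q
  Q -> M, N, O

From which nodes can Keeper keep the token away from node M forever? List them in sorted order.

O, P

A0 = {M}
A1: add {N, Q} — N (Runner) has N→M; Q (Runner) has Q→M.
A2 = A1; e.g. O (Keeper) can still go to P. Fixed point.
Runner's attractor = {M, N, Q}; Keeper avoids the target exactly from the complement.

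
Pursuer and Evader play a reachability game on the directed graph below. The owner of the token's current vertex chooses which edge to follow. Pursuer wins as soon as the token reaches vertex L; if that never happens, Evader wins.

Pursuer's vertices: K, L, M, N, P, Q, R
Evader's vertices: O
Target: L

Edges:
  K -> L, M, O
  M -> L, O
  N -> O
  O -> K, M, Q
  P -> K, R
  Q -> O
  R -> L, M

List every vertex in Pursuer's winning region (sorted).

A0 = {L}
A1: add {K, M, R} — K (Pursuer) has K→L; M (Pursuer) has M→L; R (Pursuer) has R→L.
A2: add {P} — P (Pursuer) has P→K.
A3 = A2; e.g. N (Pursuer) has no edge into A2. Fixed point.
Pursuer's winning region = {K, L, M, P, R}.

K, L, M, P, R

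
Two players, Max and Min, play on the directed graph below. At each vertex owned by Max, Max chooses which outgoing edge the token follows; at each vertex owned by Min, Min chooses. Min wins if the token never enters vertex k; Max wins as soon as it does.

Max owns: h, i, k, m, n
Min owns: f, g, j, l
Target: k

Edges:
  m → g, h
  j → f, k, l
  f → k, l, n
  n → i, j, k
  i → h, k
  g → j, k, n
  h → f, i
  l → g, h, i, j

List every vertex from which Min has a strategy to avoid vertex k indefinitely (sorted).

f, g, j, l

A0 = {k}
A1: add {i, n} — i (Max) has i→k; n (Max) has n→k.
A2: add {h} — h (Max) has h→i.
A3: add {m} — m (Max) has m→h.
A4 = A3; e.g. f (Min) can still go to l. Fixed point.
Max's attractor = {h, i, k, m, n}; Min avoids the target exactly from the complement.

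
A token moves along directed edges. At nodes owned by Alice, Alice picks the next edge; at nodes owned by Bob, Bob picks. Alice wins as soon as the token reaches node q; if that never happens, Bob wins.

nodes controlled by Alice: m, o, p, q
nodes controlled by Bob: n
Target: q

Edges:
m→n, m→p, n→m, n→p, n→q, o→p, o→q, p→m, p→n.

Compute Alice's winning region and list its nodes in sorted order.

A0 = {q}
A1: add {o} — o (Alice) has o→q.
A2 = A1; e.g. m (Alice) has no edge into A1. Fixed point.
Alice's winning region = {o, q}.

o, q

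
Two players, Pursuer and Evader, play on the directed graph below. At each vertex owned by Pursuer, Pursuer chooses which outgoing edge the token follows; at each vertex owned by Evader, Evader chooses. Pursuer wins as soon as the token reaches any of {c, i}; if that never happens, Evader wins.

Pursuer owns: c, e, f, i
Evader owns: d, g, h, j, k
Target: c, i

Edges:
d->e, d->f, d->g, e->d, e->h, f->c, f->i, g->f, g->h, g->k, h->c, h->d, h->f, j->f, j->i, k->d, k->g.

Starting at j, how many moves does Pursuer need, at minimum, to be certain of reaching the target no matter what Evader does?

A0 = {c, i}
A1: add {f} — f (Pursuer) has f→c.
A2: add {j} — j (Evader): all of {f, i} already in.
A3 = A2; e.g. d (Evader) can still go to e. Fixed point.
j enters the attractor at level 2, so Pursuer can force the target in 2 moves from there.

2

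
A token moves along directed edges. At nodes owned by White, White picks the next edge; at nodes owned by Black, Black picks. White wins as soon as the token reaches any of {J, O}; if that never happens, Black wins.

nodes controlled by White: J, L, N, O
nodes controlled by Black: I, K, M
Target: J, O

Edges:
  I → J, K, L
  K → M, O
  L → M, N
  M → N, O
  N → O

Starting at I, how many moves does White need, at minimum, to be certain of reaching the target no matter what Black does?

4

A0 = {J, O}
A1: add {N} — N (White) has N→O.
A2: add {L, M} — L (White) has L→N; M (Black): all of {N, O} already in.
A3: add {K} — K (Black): all of {M, O} already in.
A4: add {I} — I (Black): all of {J, K, L} already in.
A4 = all vertices. Fixed point.
I enters the attractor at level 4, so White can force the target in 4 moves from there.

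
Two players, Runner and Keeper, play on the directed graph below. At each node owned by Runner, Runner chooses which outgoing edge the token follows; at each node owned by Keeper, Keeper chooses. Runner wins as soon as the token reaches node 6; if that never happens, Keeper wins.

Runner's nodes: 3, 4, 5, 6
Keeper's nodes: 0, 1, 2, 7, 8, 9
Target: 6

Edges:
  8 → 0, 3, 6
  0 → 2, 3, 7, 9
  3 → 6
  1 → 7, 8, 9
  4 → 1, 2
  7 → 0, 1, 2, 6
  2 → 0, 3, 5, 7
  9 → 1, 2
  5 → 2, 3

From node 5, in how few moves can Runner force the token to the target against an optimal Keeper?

A0 = {6}
A1: add {3} — 3 (Runner) has 3→6.
A2: add {5} — 5 (Runner) has 5→3.
A3 = A2; e.g. 0 (Keeper) can still go to 2. Fixed point.
5 enters the attractor at level 2, so Runner can force the target in 2 moves from there.

2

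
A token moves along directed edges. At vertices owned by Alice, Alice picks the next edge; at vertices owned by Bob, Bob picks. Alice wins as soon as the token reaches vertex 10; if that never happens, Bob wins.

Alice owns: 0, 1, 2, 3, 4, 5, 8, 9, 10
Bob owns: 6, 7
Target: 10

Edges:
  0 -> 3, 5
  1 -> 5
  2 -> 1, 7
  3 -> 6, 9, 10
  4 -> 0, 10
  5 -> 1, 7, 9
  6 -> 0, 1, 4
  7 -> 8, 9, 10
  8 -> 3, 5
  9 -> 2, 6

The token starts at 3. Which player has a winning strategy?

Alice

A0 = {10}
A1: add {3, 4} — 3 (Alice) has 3→10; 4 (Alice) has 4→10.
3 ∈ A1, so Alice can force the target.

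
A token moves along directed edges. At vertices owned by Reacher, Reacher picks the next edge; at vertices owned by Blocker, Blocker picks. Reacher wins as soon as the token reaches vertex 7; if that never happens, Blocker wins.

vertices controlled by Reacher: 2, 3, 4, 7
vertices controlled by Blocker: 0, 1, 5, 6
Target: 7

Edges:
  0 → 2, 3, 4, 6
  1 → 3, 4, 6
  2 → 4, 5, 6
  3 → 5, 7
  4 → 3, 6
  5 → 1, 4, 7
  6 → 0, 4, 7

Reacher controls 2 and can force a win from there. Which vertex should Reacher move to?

A0 = {7}
A1: add {3} — 3 (Reacher) has 3→7.
A2: add {4} — 4 (Reacher) has 4→3.
A3: add {2} — 2 (Reacher) has 2→4.
A4 = A3; e.g. 0 (Blocker) can still go to 6. Fixed point.
From 2, successor 4 is in the attractor (rank 2); the other successors 5, 6 are not.

4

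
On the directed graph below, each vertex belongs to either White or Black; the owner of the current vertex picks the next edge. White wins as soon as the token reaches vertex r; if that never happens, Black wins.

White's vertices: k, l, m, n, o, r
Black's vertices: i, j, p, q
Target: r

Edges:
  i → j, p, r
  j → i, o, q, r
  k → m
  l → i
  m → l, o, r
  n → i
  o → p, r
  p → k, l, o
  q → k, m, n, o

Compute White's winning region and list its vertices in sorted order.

k, m, o, r

A0 = {r}
A1: add {m, o} — m (White) has m→r; o (White) has o→r.
A2: add {k} — k (White) has k→m.
A3 = A2; e.g. i (Black) can still go to j. Fixed point.
White's winning region = {k, m, o, r}.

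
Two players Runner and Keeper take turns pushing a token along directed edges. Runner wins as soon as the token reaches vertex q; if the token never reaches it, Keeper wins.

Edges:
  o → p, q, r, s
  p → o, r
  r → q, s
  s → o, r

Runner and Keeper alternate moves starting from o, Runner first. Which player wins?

Runner

Track states (vertex, player-to-move).
A0 = {(q,Runner), (q,Keeper)}
A1: add {(o,Runner), (r,Runner)}.
(o,Runner) ∈ A1 ⇒ Runner forces the target.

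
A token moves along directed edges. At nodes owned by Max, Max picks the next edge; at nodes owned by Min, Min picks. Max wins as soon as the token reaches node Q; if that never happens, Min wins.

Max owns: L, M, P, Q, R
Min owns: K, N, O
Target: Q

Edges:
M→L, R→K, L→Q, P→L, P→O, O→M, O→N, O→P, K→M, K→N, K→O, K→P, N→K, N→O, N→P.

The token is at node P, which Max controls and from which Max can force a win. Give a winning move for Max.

A0 = {Q}
A1: add {L} — L (Max) has L→Q.
A2: add {M, P} — M (Max) has M→L; P (Max) has P→L.
A3 = A2; e.g. K (Min) can still go to N. Fixed point.
From P, successor L is in the attractor (rank 1); the other successor O is not.

L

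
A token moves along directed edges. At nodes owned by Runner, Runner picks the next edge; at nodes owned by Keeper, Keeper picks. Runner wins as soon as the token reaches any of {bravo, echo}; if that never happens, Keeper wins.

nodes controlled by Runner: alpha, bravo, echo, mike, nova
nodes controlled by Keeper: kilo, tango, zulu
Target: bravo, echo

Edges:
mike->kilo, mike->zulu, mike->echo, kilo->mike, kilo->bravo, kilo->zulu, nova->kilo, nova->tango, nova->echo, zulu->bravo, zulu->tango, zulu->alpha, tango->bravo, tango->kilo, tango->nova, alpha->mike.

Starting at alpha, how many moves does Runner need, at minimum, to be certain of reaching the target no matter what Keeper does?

A0 = {bravo, echo}
A1: add {mike, nova} — mike (Runner) has mike→echo; nova (Runner) has nova→echo.
A2: add {alpha} — alpha (Runner) has alpha→mike.
A3 = A2; e.g. kilo (Keeper) can still go to zulu. Fixed point.
alpha enters the attractor at level 2, so Runner can force the target in 2 moves from there.

2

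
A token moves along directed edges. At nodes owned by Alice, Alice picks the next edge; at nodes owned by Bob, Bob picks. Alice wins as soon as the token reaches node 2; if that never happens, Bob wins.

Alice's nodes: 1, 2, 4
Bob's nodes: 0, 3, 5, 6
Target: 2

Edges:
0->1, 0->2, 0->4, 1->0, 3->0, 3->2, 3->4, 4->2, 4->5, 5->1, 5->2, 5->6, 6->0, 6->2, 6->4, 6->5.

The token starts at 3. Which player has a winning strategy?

Bob

A0 = {2}
A1: add {4} — 4 (Alice) has 4→2.
A2 = A1; e.g. 0 (Bob) can still go to 1. Fixed point.
3 never enters the attractor, so Bob can avoid the target forever.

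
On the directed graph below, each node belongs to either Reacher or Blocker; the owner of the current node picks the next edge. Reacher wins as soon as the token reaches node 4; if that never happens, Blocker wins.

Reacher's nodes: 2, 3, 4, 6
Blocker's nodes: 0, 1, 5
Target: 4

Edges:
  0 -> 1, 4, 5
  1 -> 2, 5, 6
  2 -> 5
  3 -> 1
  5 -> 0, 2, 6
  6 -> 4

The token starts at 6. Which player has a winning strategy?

Reacher

A0 = {4}
A1: add {6} — 6 (Reacher) has 6→4.
A2 = A1; e.g. 0 (Blocker) can still go to 1. Fixed point.
6 ∈ A1, so Reacher can force the target.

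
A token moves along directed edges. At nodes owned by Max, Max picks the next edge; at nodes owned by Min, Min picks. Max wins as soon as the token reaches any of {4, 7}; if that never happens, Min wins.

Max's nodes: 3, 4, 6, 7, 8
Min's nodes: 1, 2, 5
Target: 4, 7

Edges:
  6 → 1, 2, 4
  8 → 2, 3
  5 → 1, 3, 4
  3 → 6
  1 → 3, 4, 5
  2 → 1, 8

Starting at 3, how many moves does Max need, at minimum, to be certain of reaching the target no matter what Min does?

2

A0 = {4, 7}
A1: add {6} — 6 (Max) has 6→4.
A2: add {3} — 3 (Max) has 3→6.
3 enters the attractor at level 2, so Max can force the target in 2 moves from there.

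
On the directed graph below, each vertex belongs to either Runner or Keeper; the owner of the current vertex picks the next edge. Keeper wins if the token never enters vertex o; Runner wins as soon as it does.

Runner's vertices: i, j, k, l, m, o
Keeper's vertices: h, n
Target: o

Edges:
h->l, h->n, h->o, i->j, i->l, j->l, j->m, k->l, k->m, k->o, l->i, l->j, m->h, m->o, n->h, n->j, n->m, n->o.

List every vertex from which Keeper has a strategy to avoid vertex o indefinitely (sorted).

h, n

A0 = {o}
A1: add {k, m} — k (Runner) has k→o; m (Runner) has m→o.
A2: add {j} — j (Runner) has j→m.
A3: add {i, l} — i (Runner) has i→j; l (Runner) has l→j.
A4 = A3; e.g. h (Keeper) can still go to n. Fixed point.
Runner's attractor = {i, j, k, l, m, o}; Keeper avoids the target exactly from the complement.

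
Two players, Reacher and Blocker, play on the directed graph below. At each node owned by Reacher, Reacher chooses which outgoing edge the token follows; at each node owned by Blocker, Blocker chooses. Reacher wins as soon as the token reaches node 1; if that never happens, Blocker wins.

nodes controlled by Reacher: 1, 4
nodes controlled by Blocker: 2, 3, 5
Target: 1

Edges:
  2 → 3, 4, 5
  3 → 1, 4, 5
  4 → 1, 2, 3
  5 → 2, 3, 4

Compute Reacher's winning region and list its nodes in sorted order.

1, 4

A0 = {1}
A1: add {4} — 4 (Reacher) has 4→1.
A2 = A1; e.g. 2 (Blocker) can still go to 3. Fixed point.
Reacher's winning region = {1, 4}.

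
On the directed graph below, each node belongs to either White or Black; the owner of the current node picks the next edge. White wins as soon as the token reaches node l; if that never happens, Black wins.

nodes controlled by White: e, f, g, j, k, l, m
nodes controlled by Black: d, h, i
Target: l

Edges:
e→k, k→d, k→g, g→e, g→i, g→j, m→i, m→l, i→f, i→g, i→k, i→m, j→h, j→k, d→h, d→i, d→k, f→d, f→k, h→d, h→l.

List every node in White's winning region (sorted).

l, m

A0 = {l}
A1: add {m} — m (White) has m→l.
A2 = A1; e.g. d (Black) can still go to h. Fixed point.
White's winning region = {l, m}.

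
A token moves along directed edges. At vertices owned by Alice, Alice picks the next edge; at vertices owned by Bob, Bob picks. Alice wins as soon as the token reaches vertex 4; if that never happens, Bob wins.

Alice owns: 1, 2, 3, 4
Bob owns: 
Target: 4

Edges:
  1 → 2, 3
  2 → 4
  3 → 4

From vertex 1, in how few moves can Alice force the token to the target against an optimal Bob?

2

A0 = {4}
A1: add {2, 3} — 2 (Alice) has 2→4; 3 (Alice) has 3→4.
A2: add {1} — 1 (Alice) has 1→2.
A2 = all vertices. Fixed point.
1 enters the attractor at level 2, so Alice can force the target in 2 moves from there.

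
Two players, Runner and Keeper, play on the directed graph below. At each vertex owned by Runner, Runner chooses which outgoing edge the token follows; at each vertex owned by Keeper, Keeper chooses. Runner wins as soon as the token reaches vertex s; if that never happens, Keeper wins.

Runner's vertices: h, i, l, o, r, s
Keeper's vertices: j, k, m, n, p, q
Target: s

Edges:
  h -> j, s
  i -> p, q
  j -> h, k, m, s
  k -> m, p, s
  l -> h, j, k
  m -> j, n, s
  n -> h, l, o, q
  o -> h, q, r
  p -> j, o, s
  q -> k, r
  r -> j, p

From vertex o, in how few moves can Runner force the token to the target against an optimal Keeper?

A0 = {s}
A1: add {h} — h (Runner) has h→s.
A2: add {l, o} — l (Runner) has l→h; o (Runner) has o→h.
A3 = A2; e.g. i (Runner) has no edge into A2. Fixed point.
o enters the attractor at level 2, so Runner can force the target in 2 moves from there.

2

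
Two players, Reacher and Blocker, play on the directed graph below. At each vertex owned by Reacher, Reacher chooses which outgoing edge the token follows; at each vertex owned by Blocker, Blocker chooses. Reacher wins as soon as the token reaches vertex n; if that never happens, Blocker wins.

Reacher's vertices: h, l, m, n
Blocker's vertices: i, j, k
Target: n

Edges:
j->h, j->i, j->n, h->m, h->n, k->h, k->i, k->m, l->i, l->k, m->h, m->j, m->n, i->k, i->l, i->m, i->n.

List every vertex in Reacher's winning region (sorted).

h, m, n

A0 = {n}
A1: add {h, m} — h (Reacher) has h→n; m (Reacher) has m→n.
A2 = A1; e.g. i (Blocker) can still go to k. Fixed point.
Reacher's winning region = {h, m, n}.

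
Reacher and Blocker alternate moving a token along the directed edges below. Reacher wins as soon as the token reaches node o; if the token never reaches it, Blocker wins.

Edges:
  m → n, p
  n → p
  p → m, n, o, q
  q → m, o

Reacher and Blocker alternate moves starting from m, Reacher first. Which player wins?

Reacher

Track states (vertex, player-to-move).
A0 = {(o,Reacher), (o,Blocker)}
A1: add {(p,Reacher), (q,Reacher)}.
A2: add {(n,Blocker)}.
A3: add {(m,Reacher)}.
(m,Reacher) ∈ A3 ⇒ Reacher forces the target.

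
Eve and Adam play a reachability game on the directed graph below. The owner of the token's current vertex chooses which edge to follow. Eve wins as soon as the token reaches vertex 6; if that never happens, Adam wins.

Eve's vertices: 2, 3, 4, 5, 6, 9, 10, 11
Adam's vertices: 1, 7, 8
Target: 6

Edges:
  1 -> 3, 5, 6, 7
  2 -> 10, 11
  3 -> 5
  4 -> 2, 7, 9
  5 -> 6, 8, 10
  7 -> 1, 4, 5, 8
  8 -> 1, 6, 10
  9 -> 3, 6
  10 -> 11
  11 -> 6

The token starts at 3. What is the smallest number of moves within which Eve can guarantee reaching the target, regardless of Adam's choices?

A0 = {6}
A1: add {5, 9, 11} — 5 (Eve) has 5→6; 9 (Eve) has 9→6; 11 (Eve) has 11→6.
A2: add {2, 3, 4, 10} — 2 (Eve) has 2→11; 3 (Eve) has 3→5; 4 (Eve) has 4→9; 10 (Eve) has 10→11.
A3 = A2; e.g. 1 (Adam) can still go to 7. Fixed point.
3 enters the attractor at level 2, so Eve can force the target in 2 moves from there.

2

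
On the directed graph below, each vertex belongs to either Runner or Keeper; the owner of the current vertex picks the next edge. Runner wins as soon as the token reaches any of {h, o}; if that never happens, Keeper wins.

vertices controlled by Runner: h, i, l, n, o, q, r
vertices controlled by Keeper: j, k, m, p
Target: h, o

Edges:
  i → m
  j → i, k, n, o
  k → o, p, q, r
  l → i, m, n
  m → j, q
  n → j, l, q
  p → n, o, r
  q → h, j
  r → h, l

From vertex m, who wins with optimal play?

Keeper

A0 = {h, o}
A1: add {q, r} — q (Runner) has q→h; r (Runner) has r→h.
A2: add {n} — n (Runner) has n→q.
A3: add {l, p} — l (Runner) has l→n; p (Keeper): all of {n, o, r} already in.
A4: add {k} — k (Keeper): all of {o, p, q, r} already in.
A5 = A4; e.g. i (Runner) has no edge into A4. Fixed point.
m never enters the attractor, so Keeper can avoid the target forever.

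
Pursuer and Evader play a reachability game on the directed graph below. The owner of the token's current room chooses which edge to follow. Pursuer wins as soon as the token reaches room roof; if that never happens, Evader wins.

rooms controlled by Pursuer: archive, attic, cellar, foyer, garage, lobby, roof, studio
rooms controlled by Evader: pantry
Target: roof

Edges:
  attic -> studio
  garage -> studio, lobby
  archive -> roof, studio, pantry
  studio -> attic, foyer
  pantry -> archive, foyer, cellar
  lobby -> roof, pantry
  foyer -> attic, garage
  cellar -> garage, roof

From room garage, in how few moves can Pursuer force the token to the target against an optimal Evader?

A0 = {roof}
A1: add {archive, cellar, lobby} — archive (Pursuer) has archive→roof; lobby (Pursuer) has lobby→roof; cellar (Pursuer) has cellar→roof.
A2: add {garage} — garage (Pursuer) has garage→lobby.
garage enters the attractor at level 2, so Pursuer can force the target in 2 moves from there.

2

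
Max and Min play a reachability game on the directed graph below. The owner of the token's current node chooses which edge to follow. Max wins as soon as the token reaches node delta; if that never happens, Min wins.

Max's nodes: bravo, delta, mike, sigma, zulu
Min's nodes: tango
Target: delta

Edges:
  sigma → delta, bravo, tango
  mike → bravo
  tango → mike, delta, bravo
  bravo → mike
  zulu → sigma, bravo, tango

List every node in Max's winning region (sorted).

A0 = {delta}
A1: add {sigma} — sigma (Max) has sigma→delta.
A2: add {zulu} — zulu (Max) has zulu→sigma.
A3 = A2; e.g. mike (Max) has no edge into A2. Fixed point.
Max's winning region = {delta, sigma, zulu}.

delta, sigma, zulu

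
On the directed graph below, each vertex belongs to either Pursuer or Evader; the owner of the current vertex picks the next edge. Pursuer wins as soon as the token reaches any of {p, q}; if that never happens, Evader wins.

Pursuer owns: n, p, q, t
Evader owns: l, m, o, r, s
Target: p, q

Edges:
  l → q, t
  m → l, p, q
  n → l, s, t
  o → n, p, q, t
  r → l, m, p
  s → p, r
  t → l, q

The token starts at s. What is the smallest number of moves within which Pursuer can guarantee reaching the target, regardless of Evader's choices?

A0 = {p, q}
A1: add {t} — t (Pursuer) has t→q.
A2: add {l, n} — l (Evader): all of {q, t} already in; n (Pursuer) has n→t.
A3: add {m, o} — m (Evader): all of {l, p, q} already in; o (Evader): all of {n, p, q, t} already in.
A4: add {r} — r (Evader): all of {l, m, p} already in.
A5: add {s} — s (Evader): all of {p, r} already in.
A5 = all vertices. Fixed point.
s enters the attractor at level 5, so Pursuer can force the target in 5 moves from there.

5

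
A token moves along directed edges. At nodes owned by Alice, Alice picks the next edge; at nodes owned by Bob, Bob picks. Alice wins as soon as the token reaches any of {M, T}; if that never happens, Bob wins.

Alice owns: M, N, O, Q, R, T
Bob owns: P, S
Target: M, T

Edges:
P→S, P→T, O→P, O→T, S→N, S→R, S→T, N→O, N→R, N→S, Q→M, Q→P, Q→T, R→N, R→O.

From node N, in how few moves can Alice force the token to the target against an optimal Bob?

2

A0 = {M, T}
A1: add {O, Q} — O (Alice) has O→T; Q (Alice) has Q→M.
A2: add {N, R} — N (Alice) has N→O; R (Alice) has R→O.
N enters the attractor at level 2, so Alice can force the target in 2 moves from there.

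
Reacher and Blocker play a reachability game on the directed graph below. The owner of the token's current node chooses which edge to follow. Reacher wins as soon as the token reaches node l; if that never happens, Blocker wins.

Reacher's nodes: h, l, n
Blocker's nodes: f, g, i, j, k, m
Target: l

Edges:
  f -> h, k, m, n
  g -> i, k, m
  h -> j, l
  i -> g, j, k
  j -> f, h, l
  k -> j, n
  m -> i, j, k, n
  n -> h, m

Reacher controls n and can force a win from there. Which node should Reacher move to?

A0 = {l}
A1: add {h} — h (Reacher) has h→l.
A2: add {n} — n (Reacher) has n→h.
A3 = A2; e.g. f (Blocker) can still go to k. Fixed point.
From n, successor h is in the attractor (rank 1); the other successor m is not.

h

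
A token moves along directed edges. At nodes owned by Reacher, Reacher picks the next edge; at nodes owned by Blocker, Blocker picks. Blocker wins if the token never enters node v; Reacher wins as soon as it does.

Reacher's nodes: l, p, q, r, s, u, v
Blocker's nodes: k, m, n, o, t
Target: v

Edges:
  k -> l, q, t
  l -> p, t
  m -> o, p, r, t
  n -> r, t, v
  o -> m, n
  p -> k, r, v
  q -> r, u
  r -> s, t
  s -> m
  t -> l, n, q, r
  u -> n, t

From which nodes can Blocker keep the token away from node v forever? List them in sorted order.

k, m, n, o, q, r, s, t, u

A0 = {v}
A1: add {p} — p (Reacher) has p→v.
A2: add {l} — l (Reacher) has l→p.
A3 = A2; e.g. k (Blocker) can still go to q. Fixed point.
Reacher's attractor = {l, p, v}; Blocker avoids the target exactly from the complement.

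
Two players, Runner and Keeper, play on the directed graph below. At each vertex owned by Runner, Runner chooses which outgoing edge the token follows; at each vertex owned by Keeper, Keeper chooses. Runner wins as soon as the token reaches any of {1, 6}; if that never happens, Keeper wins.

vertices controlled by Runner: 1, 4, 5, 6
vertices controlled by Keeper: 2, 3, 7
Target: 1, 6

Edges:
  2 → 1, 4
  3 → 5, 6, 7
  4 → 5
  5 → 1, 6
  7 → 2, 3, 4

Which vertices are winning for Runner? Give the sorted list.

1, 2, 4, 5, 6

A0 = {1, 6}
A1: add {5} — 5 (Runner) has 5→1.
A2: add {4} — 4 (Runner) has 4→5.
A3: add {2} — 2 (Keeper): all of {1, 4} already in.
A4 = A3; e.g. 3 (Keeper) can still go to 7. Fixed point.
Runner's winning region = {1, 2, 4, 5, 6}.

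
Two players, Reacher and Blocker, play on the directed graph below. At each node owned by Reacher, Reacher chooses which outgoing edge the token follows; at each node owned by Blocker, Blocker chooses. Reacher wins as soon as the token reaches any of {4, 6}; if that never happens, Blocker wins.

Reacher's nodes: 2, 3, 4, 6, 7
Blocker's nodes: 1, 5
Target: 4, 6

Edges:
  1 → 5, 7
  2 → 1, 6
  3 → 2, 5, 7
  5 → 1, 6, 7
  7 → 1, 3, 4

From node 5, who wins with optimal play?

Blocker

A0 = {4, 6}
A1: add {2, 7} — 2 (Reacher) has 2→6; 7 (Reacher) has 7→4.
A2: add {3} — 3 (Reacher) has 3→2.
A3 = A2; e.g. 1 (Blocker) can still go to 5. Fixed point.
5 never enters the attractor, so Blocker can avoid the target forever.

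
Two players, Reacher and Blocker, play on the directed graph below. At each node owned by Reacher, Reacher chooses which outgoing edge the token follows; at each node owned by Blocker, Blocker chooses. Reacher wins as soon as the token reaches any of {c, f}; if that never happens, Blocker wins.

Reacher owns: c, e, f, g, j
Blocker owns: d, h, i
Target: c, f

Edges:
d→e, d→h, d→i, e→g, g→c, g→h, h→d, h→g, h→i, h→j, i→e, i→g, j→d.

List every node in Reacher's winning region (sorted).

A0 = {c, f}
A1: add {g} — g (Reacher) has g→c.
A2: add {e} — e (Reacher) has e→g.
A3: add {i} — i (Blocker): all of {e, g} already in.
A4 = A3; e.g. d (Blocker) can still go to h. Fixed point.
Reacher's winning region = {c, e, f, g, i}.

c, e, f, g, i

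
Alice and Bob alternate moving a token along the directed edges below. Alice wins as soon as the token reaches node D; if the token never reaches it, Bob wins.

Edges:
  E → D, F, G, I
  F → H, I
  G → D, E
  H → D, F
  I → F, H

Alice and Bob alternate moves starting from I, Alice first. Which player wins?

Bob

Track states (vertex, player-to-move).
A0 = {(D,Alice), (D,Bob)}
A1: add {(E,Alice), (G,Alice), (H,Alice)}.
A2: add {(G,Bob)}.
A3 = A2; e.g. (E,Bob) stays out. (I,Alice) never enters ⇒ Bob avoids the target.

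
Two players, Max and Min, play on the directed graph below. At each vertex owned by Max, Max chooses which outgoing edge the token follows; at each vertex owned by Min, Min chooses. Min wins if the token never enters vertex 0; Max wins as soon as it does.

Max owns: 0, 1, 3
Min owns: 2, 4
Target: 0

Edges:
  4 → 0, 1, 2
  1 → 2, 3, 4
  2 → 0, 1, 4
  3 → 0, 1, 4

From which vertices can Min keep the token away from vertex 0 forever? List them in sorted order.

A0 = {0}
A1: add {3} — 3 (Max) has 3→0.
A2: add {1} — 1 (Max) has 1→3.
A3 = A2; e.g. 2 (Min) can still go to 4. Fixed point.
Max's attractor = {0, 1, 3}; Min avoids the target exactly from the complement.

2, 4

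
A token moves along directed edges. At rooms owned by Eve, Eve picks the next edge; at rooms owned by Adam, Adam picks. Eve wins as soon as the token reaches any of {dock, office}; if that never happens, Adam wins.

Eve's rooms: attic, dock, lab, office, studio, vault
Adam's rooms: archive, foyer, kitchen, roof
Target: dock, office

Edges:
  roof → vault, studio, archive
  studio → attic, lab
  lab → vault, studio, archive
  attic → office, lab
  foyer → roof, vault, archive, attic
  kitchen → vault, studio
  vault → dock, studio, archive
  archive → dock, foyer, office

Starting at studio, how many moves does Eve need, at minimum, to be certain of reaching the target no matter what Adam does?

2

A0 = {dock, office}
A1: add {attic, vault} — vault (Eve) has vault→dock; attic (Eve) has attic→office.
A2: add {lab, studio} — studio (Eve) has studio→attic; lab (Eve) has lab→vault.
studio enters the attractor at level 2, so Eve can force the target in 2 moves from there.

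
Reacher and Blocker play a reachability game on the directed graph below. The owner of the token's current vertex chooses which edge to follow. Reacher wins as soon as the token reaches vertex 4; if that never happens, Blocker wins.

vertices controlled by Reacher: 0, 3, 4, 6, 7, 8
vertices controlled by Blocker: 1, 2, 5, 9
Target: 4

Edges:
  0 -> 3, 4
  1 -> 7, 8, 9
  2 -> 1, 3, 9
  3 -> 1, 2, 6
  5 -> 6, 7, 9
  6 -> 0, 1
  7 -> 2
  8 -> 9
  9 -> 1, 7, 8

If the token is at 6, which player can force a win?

A0 = {4}
A1: add {0} — 0 (Reacher) has 0→4.
A2: add {6} — 6 (Reacher) has 6→0.
6 ∈ A2, so Reacher can force the target.

Reacher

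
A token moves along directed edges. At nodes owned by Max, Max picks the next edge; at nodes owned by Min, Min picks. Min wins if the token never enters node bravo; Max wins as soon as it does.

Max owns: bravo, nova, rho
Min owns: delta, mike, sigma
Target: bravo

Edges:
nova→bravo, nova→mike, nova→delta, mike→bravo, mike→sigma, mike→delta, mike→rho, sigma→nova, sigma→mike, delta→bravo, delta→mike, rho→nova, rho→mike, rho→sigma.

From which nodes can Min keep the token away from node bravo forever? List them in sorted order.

delta, mike, sigma

A0 = {bravo}
A1: add {nova} — nova (Max) has nova→bravo.
A2: add {rho} — rho (Max) has rho→nova.
A3 = A2; e.g. mike (Min) can still go to sigma. Fixed point.
Max's attractor = {bravo, nova, rho}; Min avoids the target exactly from the complement.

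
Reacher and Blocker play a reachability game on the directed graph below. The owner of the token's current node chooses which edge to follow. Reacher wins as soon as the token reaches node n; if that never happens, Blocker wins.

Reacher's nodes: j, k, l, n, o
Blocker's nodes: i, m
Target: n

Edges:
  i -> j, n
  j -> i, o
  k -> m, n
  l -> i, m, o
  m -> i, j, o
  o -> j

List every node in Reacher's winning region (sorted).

A0 = {n}
A1: add {k} — k (Reacher) has k→n.
A2 = A1; e.g. i (Blocker) can still go to j. Fixed point.
Reacher's winning region = {k, n}.

k, n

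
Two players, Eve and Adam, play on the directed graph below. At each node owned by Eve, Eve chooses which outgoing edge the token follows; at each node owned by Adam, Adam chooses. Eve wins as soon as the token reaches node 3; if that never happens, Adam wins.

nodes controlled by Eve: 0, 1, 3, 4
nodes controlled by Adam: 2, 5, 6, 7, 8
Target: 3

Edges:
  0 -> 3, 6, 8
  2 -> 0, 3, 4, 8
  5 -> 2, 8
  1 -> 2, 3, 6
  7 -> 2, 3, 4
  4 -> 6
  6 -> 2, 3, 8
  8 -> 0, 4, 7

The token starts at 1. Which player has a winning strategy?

A0 = {3}
A1: add {0, 1} — 0 (Eve) has 0→3; 1 (Eve) has 1→3.
A2 = A1; e.g. 2 (Adam) can still go to 4. Fixed point.
1 ∈ A1, so Eve can force the target.

Eve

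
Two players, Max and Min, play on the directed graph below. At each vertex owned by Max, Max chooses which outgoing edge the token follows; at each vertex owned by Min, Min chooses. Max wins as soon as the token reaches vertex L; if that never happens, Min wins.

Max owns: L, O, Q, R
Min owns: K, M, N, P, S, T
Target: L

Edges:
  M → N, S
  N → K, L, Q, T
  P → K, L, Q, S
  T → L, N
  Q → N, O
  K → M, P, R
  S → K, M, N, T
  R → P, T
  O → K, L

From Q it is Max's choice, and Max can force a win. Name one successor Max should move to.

O

A0 = {L}
A1: add {O} — O (Max) has O→L.
A2: add {Q} — Q (Max) has Q→O.
A3 = A2; e.g. K (Min) can still go to M. Fixed point.
From Q, successor O is in the attractor (rank 1); the other successor N is not.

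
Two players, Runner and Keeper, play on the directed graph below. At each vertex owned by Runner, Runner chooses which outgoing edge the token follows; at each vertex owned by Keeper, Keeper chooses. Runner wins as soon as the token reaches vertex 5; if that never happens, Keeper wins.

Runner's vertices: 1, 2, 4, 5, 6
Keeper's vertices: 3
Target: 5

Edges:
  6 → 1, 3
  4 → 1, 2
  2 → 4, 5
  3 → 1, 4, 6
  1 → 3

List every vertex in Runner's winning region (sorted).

A0 = {5}
A1: add {2} — 2 (Runner) has 2→5.
A2: add {4} — 4 (Runner) has 4→2.
A3 = A2; e.g. 1 (Runner) has no edge into A2. Fixed point.
Runner's winning region = {2, 4, 5}.

2, 4, 5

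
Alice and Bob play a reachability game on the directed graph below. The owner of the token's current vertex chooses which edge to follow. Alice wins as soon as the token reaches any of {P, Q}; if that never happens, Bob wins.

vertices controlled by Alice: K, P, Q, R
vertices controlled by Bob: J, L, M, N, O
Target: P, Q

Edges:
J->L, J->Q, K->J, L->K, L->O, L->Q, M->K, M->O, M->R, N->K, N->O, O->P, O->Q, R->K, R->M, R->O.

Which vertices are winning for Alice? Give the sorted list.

A0 = {P, Q}
A1: add {O} — O (Bob): all of {P, Q} already in.
A2: add {R} — R (Alice) has R→O.
A3 = A2; e.g. J (Bob) can still go to L. Fixed point.
Alice's winning region = {O, P, Q, R}.

O, P, Q, R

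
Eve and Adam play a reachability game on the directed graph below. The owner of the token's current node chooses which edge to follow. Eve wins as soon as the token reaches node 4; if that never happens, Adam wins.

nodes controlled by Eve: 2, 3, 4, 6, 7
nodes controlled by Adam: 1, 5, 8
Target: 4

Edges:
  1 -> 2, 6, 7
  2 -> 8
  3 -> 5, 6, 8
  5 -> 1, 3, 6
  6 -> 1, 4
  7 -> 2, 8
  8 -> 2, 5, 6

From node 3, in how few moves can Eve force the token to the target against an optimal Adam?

A0 = {4}
A1: add {6} — 6 (Eve) has 6→4.
A2: add {3} — 3 (Eve) has 3→6.
A3 = A2; e.g. 1 (Adam) can still go to 2. Fixed point.
3 enters the attractor at level 2, so Eve can force the target in 2 moves from there.

2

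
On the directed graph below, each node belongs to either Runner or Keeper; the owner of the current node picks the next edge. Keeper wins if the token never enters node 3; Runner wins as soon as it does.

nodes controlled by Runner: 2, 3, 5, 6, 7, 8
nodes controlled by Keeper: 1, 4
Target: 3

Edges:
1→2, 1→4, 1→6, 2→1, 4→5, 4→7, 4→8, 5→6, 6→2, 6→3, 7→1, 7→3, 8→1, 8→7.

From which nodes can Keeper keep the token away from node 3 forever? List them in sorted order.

1, 2

A0 = {3}
A1: add {6, 7} — 6 (Runner) has 6→3; 7 (Runner) has 7→3.
A2: add {5, 8} — 5 (Runner) has 5→6; 8 (Runner) has 8→7.
A3: add {4} — 4 (Keeper): all of {5, 7, 8} already in.
A4 = A3; e.g. 1 (Keeper) can still go to 2. Fixed point.
Runner's attractor = {3, 4, 5, 6, 7, 8}; Keeper avoids the target exactly from the complement.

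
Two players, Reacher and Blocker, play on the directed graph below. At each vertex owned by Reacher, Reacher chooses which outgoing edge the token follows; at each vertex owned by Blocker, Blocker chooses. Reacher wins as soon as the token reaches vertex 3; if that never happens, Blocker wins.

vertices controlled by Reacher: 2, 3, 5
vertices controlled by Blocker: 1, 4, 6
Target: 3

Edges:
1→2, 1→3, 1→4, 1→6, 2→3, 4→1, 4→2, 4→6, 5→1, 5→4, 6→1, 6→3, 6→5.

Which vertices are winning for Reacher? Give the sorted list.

A0 = {3}
A1: add {2} — 2 (Reacher) has 2→3.
A2 = A1; e.g. 1 (Blocker) can still go to 4. Fixed point.
Reacher's winning region = {2, 3}.

2, 3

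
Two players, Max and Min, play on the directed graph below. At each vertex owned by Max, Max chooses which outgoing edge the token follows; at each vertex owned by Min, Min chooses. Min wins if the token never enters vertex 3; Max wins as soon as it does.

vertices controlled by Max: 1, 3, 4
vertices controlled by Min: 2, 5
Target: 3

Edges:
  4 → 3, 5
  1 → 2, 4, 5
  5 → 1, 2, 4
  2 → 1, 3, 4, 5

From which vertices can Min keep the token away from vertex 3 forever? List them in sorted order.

2, 5

A0 = {3}
A1: add {4} — 4 (Max) has 4→3.
A2: add {1} — 1 (Max) has 1→4.
A3 = A2; e.g. 2 (Min) can still go to 5. Fixed point.
Max's attractor = {1, 3, 4}; Min avoids the target exactly from the complement.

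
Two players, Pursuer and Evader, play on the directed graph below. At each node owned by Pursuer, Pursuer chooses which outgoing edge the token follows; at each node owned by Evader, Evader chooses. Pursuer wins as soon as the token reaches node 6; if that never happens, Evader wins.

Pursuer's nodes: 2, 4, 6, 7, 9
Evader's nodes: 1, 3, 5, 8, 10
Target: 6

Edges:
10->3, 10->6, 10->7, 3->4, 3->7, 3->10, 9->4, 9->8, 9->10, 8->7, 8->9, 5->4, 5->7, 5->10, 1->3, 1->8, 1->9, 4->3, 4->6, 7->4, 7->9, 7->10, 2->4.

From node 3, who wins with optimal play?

Evader

A0 = {6}
A1: add {4} — 4 (Pursuer) has 4→6.
A2: add {2, 7, 9} — 2 (Pursuer) has 2→4; 7 (Pursuer) has 7→4; 9 (Pursuer) has 9→4.
A3: add {8} — 8 (Evader): all of {7, 9} already in.
A4 = A3; e.g. 1 (Evader) can still go to 3. Fixed point.
3 never enters the attractor, so Evader can avoid the target forever.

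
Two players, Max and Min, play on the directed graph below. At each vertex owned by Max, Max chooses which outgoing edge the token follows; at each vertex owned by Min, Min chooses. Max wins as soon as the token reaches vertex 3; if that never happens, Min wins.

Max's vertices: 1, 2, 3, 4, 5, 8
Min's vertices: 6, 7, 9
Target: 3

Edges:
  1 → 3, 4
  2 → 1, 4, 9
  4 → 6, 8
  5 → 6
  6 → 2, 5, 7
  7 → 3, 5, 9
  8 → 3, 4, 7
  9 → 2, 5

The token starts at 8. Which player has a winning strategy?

Max

A0 = {3}
A1: add {1, 8} — 1 (Max) has 1→3; 8 (Max) has 8→3.
8 ∈ A1, so Max can force the target.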